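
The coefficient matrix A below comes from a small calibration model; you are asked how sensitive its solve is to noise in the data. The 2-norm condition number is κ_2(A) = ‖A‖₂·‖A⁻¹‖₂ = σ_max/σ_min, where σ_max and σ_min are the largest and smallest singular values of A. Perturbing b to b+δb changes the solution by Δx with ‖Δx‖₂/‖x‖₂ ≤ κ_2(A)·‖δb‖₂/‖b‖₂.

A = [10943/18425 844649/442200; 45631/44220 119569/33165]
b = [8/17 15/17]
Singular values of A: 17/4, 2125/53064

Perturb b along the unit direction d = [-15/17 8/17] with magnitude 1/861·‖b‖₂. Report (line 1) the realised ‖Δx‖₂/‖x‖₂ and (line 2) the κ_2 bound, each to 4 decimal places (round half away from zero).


0.1233
0.1233

from the listed singular values, σ₁ = 17/4, σ_n = 2125/53064
κ = σ_max/σ_min = (17/4)/(2125/53064) = 106.1280
bound on ‖Δx‖/‖x‖: κ·ε = 106.1280·1/861 = 0.1233
solve Ax = b  →  x = [0.0659 0.2259]
2-norm of b is 1.0000; of x, 0.2353
Δx = A⁻¹·δb where δb = 1/861·1.0000·d; ‖Δx‖ = 0.0290
realised ‖Δx‖/‖x‖ = 0.1233
realised/bound = 1 exactly: the bound is attained for this b and d


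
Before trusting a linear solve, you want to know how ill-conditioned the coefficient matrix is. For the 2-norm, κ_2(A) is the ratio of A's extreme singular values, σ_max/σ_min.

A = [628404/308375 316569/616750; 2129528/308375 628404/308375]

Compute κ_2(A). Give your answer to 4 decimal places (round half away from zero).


form AᵀA = [7887649744/152152225 2300272842/152152225; 2300272842/152152225 2687651649/608608900] with trace 1369530025/24344356 and determinant 2250000/6086089
λ_max, λ_min = (1369530025/24344356 ± √1874736092560500625/592647669054736)/2 = 225/4, 40000/6086089
κ = σ_max/σ_min = (15/2)/(200/2467) = 92.5125

92.5125


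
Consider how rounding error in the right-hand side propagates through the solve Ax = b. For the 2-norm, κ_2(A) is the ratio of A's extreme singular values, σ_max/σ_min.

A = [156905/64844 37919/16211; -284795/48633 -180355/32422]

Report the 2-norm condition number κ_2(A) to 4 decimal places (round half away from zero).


form AᵀA = [8989962625/223921296 713476015/18660108; 713476015/18660108 226504901/6220036] with trace 20385421/266256 and determinant 60025/1065024
solving λ² − 20385421/266256·λ + 60025/1065024 = 0 gives λ = 1225/16, 49/66564
κ_2(A) = √(λ_max/λ_min) = √((1225/16) / (49/66564)) = 322.5000

322.5000


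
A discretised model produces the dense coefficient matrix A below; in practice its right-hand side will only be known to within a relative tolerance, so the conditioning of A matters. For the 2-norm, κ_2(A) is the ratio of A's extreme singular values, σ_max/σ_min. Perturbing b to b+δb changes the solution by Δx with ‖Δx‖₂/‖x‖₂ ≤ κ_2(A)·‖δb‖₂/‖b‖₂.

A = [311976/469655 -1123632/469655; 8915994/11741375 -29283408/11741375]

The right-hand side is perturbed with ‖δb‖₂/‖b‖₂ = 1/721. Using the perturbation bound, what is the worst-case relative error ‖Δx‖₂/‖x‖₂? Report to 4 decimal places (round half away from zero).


M = AᵀA = [166855635396/163923765625 -570965607072/163923765625; -570965607072/163923765625 1957920367104/163923765625]. tr(M)=3399641604/262278025, det(M)=6718464/262278025
eigenvalues of AᵀA: λ = (tr ± √(tr²−4·det))/2 = 324/25, 20736/10491121
κ = σ_max/σ_min = (18/5)/(144/3239) = 80.9750
κ_2(A)·‖δb‖/‖b‖ = 0.1123

0.1123


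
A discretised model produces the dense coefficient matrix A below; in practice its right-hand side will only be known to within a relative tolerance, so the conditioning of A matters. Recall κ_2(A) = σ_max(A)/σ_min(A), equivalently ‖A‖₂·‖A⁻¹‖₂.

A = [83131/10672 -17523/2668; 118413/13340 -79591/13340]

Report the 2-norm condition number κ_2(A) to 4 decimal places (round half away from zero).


form AᵀA = [472194169/3385600 -88128477/846400; -88128477/846400 8330033/105800] with trace 29550209/135424 and determinant 302934025/2166784
eigenvalues of AᵀA: λ = (tr ± √(tr²−4·det))/2 = 3481/16, 87025/135424
so κ_2 = √((3481/16) / (87025/135424)) = 18.4000

18.4000


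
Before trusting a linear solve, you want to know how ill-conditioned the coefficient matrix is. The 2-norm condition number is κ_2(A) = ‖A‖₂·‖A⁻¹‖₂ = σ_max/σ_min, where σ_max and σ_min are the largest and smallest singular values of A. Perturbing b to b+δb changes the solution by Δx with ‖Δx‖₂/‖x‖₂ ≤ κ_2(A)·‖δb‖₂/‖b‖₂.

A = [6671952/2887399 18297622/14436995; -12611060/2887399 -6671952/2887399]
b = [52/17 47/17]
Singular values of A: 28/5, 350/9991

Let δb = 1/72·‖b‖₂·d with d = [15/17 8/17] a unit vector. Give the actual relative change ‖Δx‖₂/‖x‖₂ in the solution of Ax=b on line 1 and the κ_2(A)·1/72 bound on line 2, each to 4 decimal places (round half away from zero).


0.0143
2.2202

from the listed singular values, σ₁ = 28/5, σ_n = 350/9991
κ = σ_max/σ_min = (28/5)/(350/9991) = 159.8560
perturbation bound = 159.8560·1/72 = 2.2202
solve Ax = b  →  x = [-53.8907 100.6655]
2-norm of b is 4.1231; of x, 114.1830
re-solving with b+δb shifts x by Δx of norm 1.6347
dividing the unrounded norms, ‖Δx‖/‖x‖ = 0.0143
realised/bound (from unrounded values) ≈ 0.0064


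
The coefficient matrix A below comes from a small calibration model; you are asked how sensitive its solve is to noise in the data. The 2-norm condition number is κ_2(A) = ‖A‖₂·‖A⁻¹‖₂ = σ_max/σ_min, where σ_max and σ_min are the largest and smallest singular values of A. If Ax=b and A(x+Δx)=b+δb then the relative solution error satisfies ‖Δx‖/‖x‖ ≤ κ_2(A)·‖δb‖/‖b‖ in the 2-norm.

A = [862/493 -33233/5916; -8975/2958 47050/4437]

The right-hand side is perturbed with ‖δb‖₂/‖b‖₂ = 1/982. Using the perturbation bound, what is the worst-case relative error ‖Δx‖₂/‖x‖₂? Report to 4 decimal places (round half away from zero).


0.1063

M = AᵀA = [371281/30276 -1907213/45414; -1907213/45414 156952009/1089936]. tr(M)=170318125/1089936, det(M)=9765625/4359744
solving λ² − 170318125/1089936·λ + 9765625/4359744 = 0 gives λ = 625/4, 15625/1089936
κ_2(A) = √(λ_max/λ_min) = √((625/4) / (15625/1089936)) = 104.4000
bound on ‖Δx‖/‖x‖: κ·ε = 104.4000·1/982 = 0.1063


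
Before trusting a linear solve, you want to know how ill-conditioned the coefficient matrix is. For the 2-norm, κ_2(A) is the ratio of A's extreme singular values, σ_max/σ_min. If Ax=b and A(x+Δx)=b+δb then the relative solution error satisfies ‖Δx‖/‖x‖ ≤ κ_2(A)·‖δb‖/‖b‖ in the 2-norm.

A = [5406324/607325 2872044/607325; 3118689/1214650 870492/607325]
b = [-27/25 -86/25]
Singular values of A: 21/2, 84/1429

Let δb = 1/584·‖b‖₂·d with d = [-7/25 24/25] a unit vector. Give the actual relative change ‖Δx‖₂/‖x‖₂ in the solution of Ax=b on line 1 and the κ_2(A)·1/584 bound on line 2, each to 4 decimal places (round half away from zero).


0.0021
0.3059

largest singular value 21/2, smallest 84/1429
κ_2(A) = (21/2) / (84/1429) = 178.6250
bound on ‖Δx‖/‖x‖: κ·ε = 178.6250·1/584 = 0.3059
solve Ax = b  →  x = [23.8487 -45.1211]
‖b‖ = 3.6056, ‖x‖ = 51.0361
re-solving with b+δb shifts x by Δx of norm 0.1050
relative error = 0.0021
so the bound overstates the realised error by a factor of ≈ 148.6260 (computed from the unrounded values)


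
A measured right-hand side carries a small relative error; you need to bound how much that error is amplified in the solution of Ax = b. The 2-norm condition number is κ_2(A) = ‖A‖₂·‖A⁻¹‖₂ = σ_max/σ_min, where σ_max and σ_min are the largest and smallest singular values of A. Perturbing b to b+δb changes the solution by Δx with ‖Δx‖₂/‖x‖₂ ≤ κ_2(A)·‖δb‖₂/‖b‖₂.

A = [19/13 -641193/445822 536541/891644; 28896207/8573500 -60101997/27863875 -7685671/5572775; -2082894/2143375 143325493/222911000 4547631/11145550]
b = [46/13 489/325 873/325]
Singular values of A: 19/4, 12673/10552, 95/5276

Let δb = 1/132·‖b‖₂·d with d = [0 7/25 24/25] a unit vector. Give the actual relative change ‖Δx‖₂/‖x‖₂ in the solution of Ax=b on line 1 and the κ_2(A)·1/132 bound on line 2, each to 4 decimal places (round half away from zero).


0.0118
1.9985

σ_max = 19/4, σ_min = 95/5276
κ = σ_max/σ_min = (19/4)/(95/5276) = 263.8000
perturbation bound = 263.8000·1/132 = 1.9985
solve Ax = b  →  x = [100.3032 121.8415 53.4734]
2-norm of b is 4.6904; of x, 166.6298
with δb = [0.0000 0.0099 0.0341], A·Δx = δb → ‖Δx‖ = 1.9734
relative error = 0.0118
tightness: 0.0118 against a bound of 1.9985 (unrounded ratio ≈ 0.0059)


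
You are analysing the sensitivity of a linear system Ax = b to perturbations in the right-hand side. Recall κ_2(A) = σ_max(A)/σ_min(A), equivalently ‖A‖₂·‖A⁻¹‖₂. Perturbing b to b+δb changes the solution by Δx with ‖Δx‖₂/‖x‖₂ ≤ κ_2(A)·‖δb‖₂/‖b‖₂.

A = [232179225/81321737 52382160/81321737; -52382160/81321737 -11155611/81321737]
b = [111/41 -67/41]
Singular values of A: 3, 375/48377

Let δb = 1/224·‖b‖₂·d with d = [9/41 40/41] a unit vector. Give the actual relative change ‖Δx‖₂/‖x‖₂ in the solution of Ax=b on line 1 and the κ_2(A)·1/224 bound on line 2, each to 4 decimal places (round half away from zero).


0.0141
1.7278

σ_max = 3, σ_min = 375/48377
κ_2(A) = 3 / (375/48377) = 387.0160
worst-case relative error ≤ 387.0160 × 1/224 = 1.7278
solve Ax = b  →  x = [29.2939 -125.6393]
2-norm of b is 3.1623; of x, 129.0092
re-solving with b+δb shifts x by Δx of norm 1.8212
realised ‖Δx‖/‖x‖ = 0.0141
tightness: 0.0141 against a bound of 1.7278 (unrounded ratio ≈ 0.0082)


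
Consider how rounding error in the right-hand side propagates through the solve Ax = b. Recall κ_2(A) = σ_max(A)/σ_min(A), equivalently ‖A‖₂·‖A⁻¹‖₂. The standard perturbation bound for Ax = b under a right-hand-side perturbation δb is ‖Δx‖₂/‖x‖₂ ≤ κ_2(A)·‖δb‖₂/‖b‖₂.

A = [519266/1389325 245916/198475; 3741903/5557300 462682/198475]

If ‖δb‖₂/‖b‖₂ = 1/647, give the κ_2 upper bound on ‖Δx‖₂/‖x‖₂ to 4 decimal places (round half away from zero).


AᵀA = [12675455309/21372722000 775811223/381655750; 775811223/381655750 189999524/27261125]; tr = 1293080657/170981776, det = 14641/10686361
char-poly roots: 121/16 and 1936/10686361
σ_max=√(121/16)=(11/4), σ_min=√(1936/10686361)=(44/3269) → κ = 204.3125
perturbation bound = 204.3125·1/647 = 0.3158

0.3158


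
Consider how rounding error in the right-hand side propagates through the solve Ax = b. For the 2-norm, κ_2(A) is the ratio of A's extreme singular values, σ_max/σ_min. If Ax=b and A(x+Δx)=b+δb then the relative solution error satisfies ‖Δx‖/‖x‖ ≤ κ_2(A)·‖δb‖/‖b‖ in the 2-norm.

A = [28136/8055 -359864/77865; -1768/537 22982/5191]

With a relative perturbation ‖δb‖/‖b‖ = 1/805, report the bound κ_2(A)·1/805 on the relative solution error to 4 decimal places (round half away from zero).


0.3202

AᵀA = [1494944896/64883025 -664392176/21627675; -664392176/21627675 295292356/7209225]; tr = 166103044/2595321, det = 160000/2595321
λ_max, λ_min = (166103044/2595321 ± √27588560220625936/6735691093041)/2 = 64, 2500/2595321
κ_2(A) = √(λ_max/λ_min) = √(64 / (2500/2595321)) = 257.7600
bound on ‖Δx‖/‖x‖: κ·ε = 257.7600·1/805 = 0.3202


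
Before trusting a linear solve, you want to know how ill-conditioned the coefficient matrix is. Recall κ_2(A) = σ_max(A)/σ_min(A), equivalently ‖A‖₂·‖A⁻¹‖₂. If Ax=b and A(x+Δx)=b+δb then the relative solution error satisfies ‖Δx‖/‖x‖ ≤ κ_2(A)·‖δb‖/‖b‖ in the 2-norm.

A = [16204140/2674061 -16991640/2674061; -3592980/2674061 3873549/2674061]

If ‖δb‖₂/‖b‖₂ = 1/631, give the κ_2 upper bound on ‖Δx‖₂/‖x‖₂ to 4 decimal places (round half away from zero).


0.5346

M = AᵀA = [163880820000/4253778841 -172071682020/4253778841; -172071682020/4253778841 180678293721/4253778841]. tr(M)=409701681/5058001, det(M)=291600/5058001
solving λ² − 409701681/5058001·λ + 291600/5058001 = 0 gives λ = 81, 3600/5058001
so κ_2 = √(81 / (3600/5058001)) = 337.3500
worst-case relative error ≤ 337.3500 × 1/631 = 0.5346


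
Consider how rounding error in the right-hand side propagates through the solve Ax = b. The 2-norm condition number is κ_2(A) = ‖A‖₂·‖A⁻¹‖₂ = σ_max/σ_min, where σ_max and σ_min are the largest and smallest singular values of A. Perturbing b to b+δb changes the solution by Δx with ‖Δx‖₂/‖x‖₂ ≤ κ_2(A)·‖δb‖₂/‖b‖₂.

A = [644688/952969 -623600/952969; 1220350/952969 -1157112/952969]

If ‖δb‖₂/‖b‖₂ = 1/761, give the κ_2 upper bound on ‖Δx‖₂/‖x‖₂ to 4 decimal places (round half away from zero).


0.3175

M = AᵀA = [6591268996/3142387249 -6277194000/3142387249; -6277194000/3142387249 5978495296/3142387249]. tr(M)=14946212/3736489, det(M)=1024/3736489
solving λ² − 14946212/3736489·λ + 1024/3736489 = 0 gives λ = 4, 256/3736489
σ_max=√4=2, σ_min=√(256/3736489)=(16/1933) → κ = 241.6250
bound on ‖Δx‖/‖x‖: κ·ε = 241.6250·1/761 = 0.3175


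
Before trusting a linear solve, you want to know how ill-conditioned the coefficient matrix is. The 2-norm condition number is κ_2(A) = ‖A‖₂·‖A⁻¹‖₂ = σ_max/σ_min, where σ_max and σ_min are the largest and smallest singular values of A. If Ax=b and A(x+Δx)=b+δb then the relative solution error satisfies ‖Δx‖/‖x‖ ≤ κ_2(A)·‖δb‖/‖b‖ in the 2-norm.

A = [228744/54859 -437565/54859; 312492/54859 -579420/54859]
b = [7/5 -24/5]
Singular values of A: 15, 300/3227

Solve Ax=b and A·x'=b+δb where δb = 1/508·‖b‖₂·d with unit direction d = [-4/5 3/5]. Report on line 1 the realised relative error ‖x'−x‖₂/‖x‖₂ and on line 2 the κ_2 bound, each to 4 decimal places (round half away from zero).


0.0025
0.3176

σ_max = 15, σ_min = 300/3227
κ_2(A) = 15 / (300/3227) = 161.3500
κ_2(A)·‖δb‖/‖b‖ = 0.3176
solve Ax = b  →  x = [-38.0588 -20.0714]
‖b‖ = 5.0000, ‖x‖ = 43.0271
δb = ε·‖b‖·d = [-0.0079 0.0059]; solving A·Δx = δb gives ‖Δx‖ = 0.1059
dividing the unrounded norms, ‖Δx‖/‖x‖ = 0.0025
tightness: 0.0025 against a bound of 0.3176 (unrounded ratio ≈ 0.0077)


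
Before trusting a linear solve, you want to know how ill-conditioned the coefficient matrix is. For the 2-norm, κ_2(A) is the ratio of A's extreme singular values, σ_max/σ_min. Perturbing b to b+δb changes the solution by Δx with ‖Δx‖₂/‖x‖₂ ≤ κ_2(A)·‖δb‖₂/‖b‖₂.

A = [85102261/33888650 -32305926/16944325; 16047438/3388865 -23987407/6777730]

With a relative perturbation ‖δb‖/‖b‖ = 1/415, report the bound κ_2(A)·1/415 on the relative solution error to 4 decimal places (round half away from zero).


AᵀA = [114167548317289/3973842902500 -21406086525312/993460725625; -21406086525312/993460725625 64220013091561/3973842902500]; tr = 3567751228177/79476858050, det = 503778025/25432594576
solving λ² − 3567751228177/79476858050·λ + 503778025/25432594576 = 0 gives λ = 4489/100, 2805625/6358148644
κ_2(A) = √(λ_max/λ_min) = √((4489/100) / (2805625/6358148644)) = 318.9520
bound on ‖Δx‖/‖x‖: κ·ε = 318.9520·1/415 = 0.7686

0.7686


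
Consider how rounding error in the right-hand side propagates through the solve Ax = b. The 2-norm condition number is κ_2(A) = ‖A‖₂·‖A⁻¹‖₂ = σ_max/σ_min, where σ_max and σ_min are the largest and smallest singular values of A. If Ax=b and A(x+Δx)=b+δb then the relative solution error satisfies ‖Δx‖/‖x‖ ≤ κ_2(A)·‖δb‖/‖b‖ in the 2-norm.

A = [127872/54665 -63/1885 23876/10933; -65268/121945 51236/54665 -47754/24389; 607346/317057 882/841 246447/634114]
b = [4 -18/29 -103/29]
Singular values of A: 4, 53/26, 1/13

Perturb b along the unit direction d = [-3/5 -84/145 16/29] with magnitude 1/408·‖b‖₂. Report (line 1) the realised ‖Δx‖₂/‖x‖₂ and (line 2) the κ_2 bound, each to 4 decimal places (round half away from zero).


0.0033
0.1275

largest singular value 4, smallest 1/13
κ_2(A) = 4 / (1/13) = 52.0000
worst-case relative error ≤ 52.0000 × 1/408 = 0.1275
solve Ax = b  →  x = [24.3596 -38.6701 -24.8525]
‖b‖₂ = 5.3852 and ‖x‖₂ = 52.0232
δb = ε·‖b‖·d = [-0.0079 -0.0076 0.0073]; solving A·Δx = δb gives ‖Δx‖ = 0.1716
relative error = 0.0033
so the bound overstates the realised error by a factor of ≈ 38.6419 (computed from the unrounded values)


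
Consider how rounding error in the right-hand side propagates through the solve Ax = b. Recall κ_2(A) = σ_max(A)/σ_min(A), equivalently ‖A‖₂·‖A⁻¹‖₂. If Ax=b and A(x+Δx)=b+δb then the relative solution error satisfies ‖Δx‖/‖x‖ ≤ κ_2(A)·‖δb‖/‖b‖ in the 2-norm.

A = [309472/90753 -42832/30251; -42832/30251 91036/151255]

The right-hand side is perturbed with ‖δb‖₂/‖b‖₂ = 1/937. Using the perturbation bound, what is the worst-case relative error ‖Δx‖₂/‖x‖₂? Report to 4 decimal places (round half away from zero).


0.3582

AᵀA = [664403200/48734361 -461386304/81223935; -461386304/81223935 320426384/135373225]; tr = 115348624/7209225, det = 16384/7209225
eigenvalues of AᵀA: λ = (tr ± √(tr²−4·det))/2 = 16, 1024/7209225
σ_max=√16=4, σ_min=√(1024/7209225)=(32/2685) → κ = 335.6250
worst-case relative error ≤ 335.6250 × 1/937 = 0.3582


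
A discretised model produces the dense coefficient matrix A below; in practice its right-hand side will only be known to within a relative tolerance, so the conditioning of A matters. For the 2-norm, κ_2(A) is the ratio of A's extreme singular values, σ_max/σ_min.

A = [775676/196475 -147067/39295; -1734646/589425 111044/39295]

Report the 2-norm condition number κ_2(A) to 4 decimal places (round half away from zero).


form AᵀA = [336962242324/13896873225 -21394042292/926458215; -21394042292/926458215 1358378897/61763881] with trace 764087389/16524225 and determinant 334084/16524225
eigenvalues of AᵀA: λ = (tr ± √(tr²−4·det))/2 = 1156/25, 289/660969
κ = σ_max/σ_min = (34/5)/(17/813) = 325.2000

325.2000


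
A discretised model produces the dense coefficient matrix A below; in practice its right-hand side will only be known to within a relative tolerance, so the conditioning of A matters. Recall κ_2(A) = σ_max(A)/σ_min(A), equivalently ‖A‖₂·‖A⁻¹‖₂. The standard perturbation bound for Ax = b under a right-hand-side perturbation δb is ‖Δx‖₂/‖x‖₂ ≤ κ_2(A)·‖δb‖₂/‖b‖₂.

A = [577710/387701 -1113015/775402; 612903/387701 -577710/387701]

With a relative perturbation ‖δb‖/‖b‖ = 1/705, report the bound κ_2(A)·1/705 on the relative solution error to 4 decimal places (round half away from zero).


AᵀA = [843518349/178730161 -803305755/178730161; -803305755/178730161 3060401625/714920644]; tr = 7650981/850084, det = 2025/850084
λ_max, λ_min = (7650981/850084 ± √58530624581961/722642807056)/2 = 9, 225/850084
so κ_2 = √(9 / (225/850084)) = 184.4000
worst-case relative error ≤ 184.4000 × 1/705 = 0.2616

0.2616


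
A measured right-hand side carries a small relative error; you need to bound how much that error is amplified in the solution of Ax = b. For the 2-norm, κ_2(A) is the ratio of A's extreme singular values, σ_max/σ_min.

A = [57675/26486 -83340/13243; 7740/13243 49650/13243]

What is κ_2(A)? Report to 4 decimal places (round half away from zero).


4.7500

M = AᵀA = [12339225/2427364 -6986250/606841; -6986250/606841 32562900/606841]. tr(M)=84825/1444, det(M)=50625/361
eigenvalues of AᵀA: λ = (tr ± √(tr²−4·det))/2 = 225/4, 900/361
so κ_2 = √((225/4) / (900/361)) = 4.7500


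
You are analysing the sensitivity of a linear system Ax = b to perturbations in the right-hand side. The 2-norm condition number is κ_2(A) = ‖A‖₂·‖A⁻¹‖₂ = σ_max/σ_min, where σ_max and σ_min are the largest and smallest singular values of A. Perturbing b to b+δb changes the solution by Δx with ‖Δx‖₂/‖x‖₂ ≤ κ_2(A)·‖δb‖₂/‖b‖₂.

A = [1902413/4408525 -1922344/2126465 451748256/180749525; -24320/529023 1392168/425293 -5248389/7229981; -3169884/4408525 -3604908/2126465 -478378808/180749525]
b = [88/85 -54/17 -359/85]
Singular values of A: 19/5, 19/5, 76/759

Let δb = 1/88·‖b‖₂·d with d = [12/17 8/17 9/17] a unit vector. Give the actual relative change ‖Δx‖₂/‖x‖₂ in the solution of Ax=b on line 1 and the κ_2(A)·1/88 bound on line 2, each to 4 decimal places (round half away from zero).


0.0204
0.4313

largest singular value 19/5, smallest 76/759
κ = σ_max/σ_min = (19/5)/(76/759) = 37.9500
worst-case relative error ≤ 37.9500 × 1/88 = 0.4313
solve Ax = b  →  x = [29.4608 -1.7317 -5.2989]
2-norm of b is 5.3852; of x, 29.9836
with δb = [0.0432 0.0288 0.0324], A·Δx = δb → ‖Δx‖ = 0.6111
dividing the unrounded norms, ‖Δx‖/‖x‖ = 0.0204
so the bound overstates the realised error by a factor of ≈ 21.1577 (computed from the unrounded values)


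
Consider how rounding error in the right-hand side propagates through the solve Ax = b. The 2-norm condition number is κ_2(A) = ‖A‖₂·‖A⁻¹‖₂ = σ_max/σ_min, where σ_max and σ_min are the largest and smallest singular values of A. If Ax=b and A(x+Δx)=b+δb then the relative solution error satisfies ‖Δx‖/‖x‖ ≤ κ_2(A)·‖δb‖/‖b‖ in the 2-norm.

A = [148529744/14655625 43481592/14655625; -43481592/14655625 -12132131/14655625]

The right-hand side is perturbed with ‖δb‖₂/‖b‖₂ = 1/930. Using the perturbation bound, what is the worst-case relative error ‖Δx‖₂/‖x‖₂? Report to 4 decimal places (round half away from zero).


form AᵀA = [38322773912896/343659750625 11177334557928/343659750625; 11177334557928/343659750625 3260539912729/343659750625] with trace 66533302121/549855601 and determinant 93702400/549855601
λ_max, λ_min = (66533302121/549855601 ± √4426474199966394529041/302341181951071201)/2 = 121, 774400/549855601
so κ_2 = √(121 / (774400/549855601)) = 293.1125
bound on ‖Δx‖/‖x‖: κ·ε = 293.1125·1/930 = 0.3152

0.3152


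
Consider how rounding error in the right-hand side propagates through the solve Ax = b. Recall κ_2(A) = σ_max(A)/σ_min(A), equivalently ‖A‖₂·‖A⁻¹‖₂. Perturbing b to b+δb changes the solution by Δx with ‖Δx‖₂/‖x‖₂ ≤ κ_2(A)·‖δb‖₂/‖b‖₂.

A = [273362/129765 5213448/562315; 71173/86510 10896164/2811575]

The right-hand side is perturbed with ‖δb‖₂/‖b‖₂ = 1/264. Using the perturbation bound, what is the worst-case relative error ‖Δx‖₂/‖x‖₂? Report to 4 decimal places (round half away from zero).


0.7493

M = AᵀA = [344497495537/67355820900 212540048242/9354975125; 212540048242/9354975125 4723239000784/46774875625]. tr(M)=106275455929/1001722500, det(M)=1800814096/6260765625
eigenvalues of AᵀA: λ = (tr ± √(tr²−4·det))/2 = 10609/100, 678976/250430625
σ_max=√(10609/100)=(103/10), σ_min=√(678976/250430625)=(824/15825) → κ = 197.8125
perturbation bound = 197.8125·1/264 = 0.7493


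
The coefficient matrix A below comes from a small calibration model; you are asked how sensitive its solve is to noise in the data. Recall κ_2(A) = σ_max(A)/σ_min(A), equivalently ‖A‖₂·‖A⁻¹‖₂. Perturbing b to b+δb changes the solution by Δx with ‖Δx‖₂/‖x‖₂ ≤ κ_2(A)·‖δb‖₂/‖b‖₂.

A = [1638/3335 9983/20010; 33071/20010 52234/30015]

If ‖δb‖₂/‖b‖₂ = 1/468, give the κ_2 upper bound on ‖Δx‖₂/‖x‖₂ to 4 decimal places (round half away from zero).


M = AᵀA = [47611225/16016004 37492000/12012003; 37492000/12012003 472420225/144144036]. tr(M)=535625/85698, det(M)=625/685584
solving λ² − 535625/85698·λ + 625/685584 = 0 gives λ = 25/4, 25/171396
so κ_2 = √((25/4) / (25/171396)) = 207.0000
bound on ‖Δx‖/‖x‖: κ·ε = 207.0000·1/468 = 0.4423

0.4423


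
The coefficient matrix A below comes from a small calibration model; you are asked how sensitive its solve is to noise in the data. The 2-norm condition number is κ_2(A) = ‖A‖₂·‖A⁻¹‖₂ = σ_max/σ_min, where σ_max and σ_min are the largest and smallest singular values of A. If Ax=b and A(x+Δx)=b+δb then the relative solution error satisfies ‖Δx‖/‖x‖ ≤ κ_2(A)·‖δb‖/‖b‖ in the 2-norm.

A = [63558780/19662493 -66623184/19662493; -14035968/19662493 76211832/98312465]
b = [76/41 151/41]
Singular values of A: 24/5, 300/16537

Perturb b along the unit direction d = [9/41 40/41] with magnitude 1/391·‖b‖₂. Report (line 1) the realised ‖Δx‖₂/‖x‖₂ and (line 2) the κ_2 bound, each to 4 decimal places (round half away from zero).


from the listed singular values, σ₁ = 24/5, σ_n = 300/16537
condition number: (24/5) ÷ (300/16537) = 264.5920
κ_2(A)·‖δb‖/‖b‖ = 0.6767
solve Ax = b  →  x = [159.8113 151.9135]
2-norm of b is 4.1231; of x, 220.4934
Δx = A⁻¹·δb where δb = 1/391·4.1231·d; ‖Δx‖ = 0.5813
relative error = 0.0026
tightness: 0.0026 against a bound of 0.6767 (unrounded ratio ≈ 0.0039)

0.0026
0.6767


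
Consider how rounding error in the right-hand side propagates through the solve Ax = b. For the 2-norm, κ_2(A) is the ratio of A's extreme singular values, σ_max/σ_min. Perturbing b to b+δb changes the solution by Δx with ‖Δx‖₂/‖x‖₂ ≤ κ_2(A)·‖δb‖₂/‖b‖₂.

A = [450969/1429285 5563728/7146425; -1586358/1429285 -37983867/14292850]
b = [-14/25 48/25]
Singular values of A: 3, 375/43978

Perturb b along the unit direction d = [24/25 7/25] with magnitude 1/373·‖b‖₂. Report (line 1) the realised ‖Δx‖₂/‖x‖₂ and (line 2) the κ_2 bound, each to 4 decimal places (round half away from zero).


0.9432
0.9432

largest singular value 3, smallest 375/43978
condition number: 3 ÷ (375/43978) = 351.8240
κ_2(A)·‖δb‖/‖b‖ = 0.9432
solve Ax = b  →  x = [-0.2564 -0.6154]
‖b‖₂ = 2.0000 and ‖x‖₂ = 0.6667
re-solving with b+δb shifts x by Δx of norm 0.6288
relative error = 0.9432
so the bound is sharp here: realised error equals the bound


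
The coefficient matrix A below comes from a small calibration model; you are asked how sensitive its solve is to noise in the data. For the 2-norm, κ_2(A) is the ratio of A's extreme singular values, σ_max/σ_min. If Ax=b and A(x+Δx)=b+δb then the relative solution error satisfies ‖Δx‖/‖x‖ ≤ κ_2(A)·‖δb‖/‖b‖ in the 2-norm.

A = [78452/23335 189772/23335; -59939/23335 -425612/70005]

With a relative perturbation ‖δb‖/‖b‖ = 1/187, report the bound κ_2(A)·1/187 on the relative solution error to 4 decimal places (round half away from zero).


1.4398

AᵀA = [389896001/21780889 2806989460/65342667; 2806989460/65342667 20210651296/196028001]; tr = 140353345/1159929, det = 234256/1159929
eigenvalues of AᵀA: λ = (tr ± √(tr²−4·det))/2 = 121, 1936/1159929
σ_max=√121=11, σ_min=√(1936/1159929)=(44/1077) → κ = 269.2500
bound on ‖Δx‖/‖x‖: κ·ε = 269.2500·1/187 = 1.4398


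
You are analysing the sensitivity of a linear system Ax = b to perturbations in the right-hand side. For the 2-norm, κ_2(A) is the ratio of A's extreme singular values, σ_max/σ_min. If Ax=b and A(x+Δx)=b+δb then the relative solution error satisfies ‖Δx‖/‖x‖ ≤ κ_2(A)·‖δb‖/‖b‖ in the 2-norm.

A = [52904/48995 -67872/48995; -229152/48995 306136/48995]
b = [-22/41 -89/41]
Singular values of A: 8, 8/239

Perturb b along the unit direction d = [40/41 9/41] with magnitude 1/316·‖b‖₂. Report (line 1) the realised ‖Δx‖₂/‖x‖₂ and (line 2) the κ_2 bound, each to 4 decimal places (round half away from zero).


0.0071
0.7563

from the listed singular values, σ₁ = 8, σ_n = 8/239
condition number: 8 ÷ (8/239) = 239.0000
κ_2(A)·‖δb‖/‖b‖ = 0.7563
solve Ax = b  →  x = [-23.7500 -18.1250]
‖b‖ = 2.2361, ‖x‖ = 29.8760
with δb = [0.0069 0.0016], A·Δx = δb → ‖Δx‖ = 0.2114
relative error = 0.0071
tightness: 0.0071 against a bound of 0.7563 (unrounded ratio ≈ 0.0094)


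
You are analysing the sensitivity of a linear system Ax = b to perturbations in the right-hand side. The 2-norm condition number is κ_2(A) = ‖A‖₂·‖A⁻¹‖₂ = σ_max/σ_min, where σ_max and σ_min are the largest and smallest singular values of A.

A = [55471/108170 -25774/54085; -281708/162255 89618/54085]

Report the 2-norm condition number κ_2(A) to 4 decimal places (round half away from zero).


279.7500

AᵀA = [13805235025/4212269604 -1095626875/351022467; -1095626875/351022467 347827400/117007489]; tr = 31304425/5008644, det = 625/1252161
solving λ² − 31304425/5008644·λ + 625/1252161 = 0 gives λ = 25/4, 100/1252161
κ = σ_max/σ_min = (5/2)/(10/1119) = 279.7500


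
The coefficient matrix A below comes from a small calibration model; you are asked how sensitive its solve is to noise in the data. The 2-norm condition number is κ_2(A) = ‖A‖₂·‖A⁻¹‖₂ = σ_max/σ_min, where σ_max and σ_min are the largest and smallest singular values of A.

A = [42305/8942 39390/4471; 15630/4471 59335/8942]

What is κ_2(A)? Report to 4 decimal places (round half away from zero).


form AᵀA = [2766900625/79959364 1296900000/19989841; 1296900000/19989841 9726930625/79959364] with trace 21615625/138338 and determinant 390625/1106704
solving λ² − 21615625/138338·λ + 390625/1106704 = 0 gives λ = 625/4, 625/276676
κ = σ_max/σ_min = (25/2)/(25/526) = 263.0000

263.0000


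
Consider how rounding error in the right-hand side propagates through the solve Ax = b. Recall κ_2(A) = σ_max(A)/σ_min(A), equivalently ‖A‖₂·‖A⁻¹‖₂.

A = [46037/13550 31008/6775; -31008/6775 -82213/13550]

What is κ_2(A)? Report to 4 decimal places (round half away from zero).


271.0000

M = AᵀA = [47723117/1468820 15907104/367205; 15907104/367205 84839693/1468820]. tr(M)=13256281/146882, det(M)=130321/1175056
solving λ² − 13256281/146882·λ + 130321/1175056 = 0 gives λ = 361/4, 361/293764
κ = σ_max/σ_min = (19/2)/(19/542) = 271.0000


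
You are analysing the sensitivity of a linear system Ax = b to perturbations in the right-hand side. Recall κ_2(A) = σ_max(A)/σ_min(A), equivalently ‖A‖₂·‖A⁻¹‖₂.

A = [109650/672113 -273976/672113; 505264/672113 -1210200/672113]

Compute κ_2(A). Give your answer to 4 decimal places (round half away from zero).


315.2500

AᵀA = [159021316/268730449 -381625200/268730449; -381625200/268730449 915911296/268730449]; tr = 6360548/1590121, det = 256/1590121
eigenvalues of AᵀA: λ = (tr ± √(tr²−4·det))/2 = 4, 64/1590121
so κ_2 = √(4 / (64/1590121)) = 315.2500


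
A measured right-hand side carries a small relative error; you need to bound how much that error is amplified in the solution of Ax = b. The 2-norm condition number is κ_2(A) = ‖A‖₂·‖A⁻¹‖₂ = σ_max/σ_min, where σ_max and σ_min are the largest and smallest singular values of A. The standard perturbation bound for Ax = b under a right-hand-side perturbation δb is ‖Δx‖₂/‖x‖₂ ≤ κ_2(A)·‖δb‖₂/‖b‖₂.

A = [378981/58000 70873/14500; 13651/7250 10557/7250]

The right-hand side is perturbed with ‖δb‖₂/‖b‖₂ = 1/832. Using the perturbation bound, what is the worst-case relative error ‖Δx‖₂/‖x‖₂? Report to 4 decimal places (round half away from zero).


0.2788

AᵀA = [248884777/5382400 46664541/1345600; 46664541/1345600 8750053/336400]; tr = 15555425/215296, det = 83521/861184
eigenvalues of AᵀA: λ = (tr ± √(tr²−4·det))/2 = 289/4, 289/215296
κ_2(A) = √(λ_max/λ_min) = √((289/4) / (289/215296)) = 232.0000
worst-case relative error ≤ 232.0000 × 1/832 = 0.2788


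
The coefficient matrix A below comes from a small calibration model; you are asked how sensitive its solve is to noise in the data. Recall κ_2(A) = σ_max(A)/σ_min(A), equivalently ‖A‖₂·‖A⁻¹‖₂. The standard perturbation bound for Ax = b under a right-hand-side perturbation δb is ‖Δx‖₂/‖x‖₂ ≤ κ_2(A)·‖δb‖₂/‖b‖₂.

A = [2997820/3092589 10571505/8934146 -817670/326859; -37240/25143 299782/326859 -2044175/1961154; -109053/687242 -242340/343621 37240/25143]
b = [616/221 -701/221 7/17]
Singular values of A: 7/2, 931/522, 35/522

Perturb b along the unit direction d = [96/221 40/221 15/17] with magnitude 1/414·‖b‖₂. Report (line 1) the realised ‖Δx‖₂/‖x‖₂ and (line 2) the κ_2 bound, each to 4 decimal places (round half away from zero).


largest singular value 7/2, smallest 35/522
κ = σ_max/σ_min = (7/2)/(35/522) = 52.2000
perturbation bound = 52.2000·1/414 = 0.1261
solve Ax = b  →  x = [5.1063 12.4776 6.7664]
‖b‖₂ = 4.2426 and ‖x‖₂ = 15.0847
Δx = A⁻¹·δb where δb = 1/414·4.2426·d; ‖Δx‖ = 0.1528
dividing the unrounded norms, ‖Δx‖/‖x‖ = 0.0101
tightness: 0.0101 against a bound of 0.1261 (unrounded ratio ≈ 0.0804)

0.0101
0.1261


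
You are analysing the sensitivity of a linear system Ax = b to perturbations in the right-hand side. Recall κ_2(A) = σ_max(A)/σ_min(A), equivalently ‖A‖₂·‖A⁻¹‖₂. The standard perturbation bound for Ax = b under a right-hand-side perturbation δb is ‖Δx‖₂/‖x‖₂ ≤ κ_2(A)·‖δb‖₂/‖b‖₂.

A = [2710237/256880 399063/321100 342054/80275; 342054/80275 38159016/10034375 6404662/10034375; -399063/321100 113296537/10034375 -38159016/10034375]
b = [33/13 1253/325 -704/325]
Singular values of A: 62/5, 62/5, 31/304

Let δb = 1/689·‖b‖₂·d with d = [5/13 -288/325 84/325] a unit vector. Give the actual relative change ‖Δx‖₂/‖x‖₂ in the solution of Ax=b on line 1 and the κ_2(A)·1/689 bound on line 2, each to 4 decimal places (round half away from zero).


σ_max = 62/5, σ_min = 31/304
condition number: (62/5) ÷ (31/304) = 121.6000
worst-case relative error ≤ 121.6000 × 1/689 = 0.1765
solve Ax = b  →  x = [11.6129 -7.6465 -25.9284]
2-norm of b is 5.0990; of x, 29.4212
δb = ε·‖b‖·d = [0.0028 -0.0066 0.0019]; solving A·Δx = δb gives ‖Δx‖ = 0.0726
relative error = 0.0025
tightness: 0.0025 against a bound of 0.1765 (unrounded ratio ≈ 0.0140)

0.0025
0.1765


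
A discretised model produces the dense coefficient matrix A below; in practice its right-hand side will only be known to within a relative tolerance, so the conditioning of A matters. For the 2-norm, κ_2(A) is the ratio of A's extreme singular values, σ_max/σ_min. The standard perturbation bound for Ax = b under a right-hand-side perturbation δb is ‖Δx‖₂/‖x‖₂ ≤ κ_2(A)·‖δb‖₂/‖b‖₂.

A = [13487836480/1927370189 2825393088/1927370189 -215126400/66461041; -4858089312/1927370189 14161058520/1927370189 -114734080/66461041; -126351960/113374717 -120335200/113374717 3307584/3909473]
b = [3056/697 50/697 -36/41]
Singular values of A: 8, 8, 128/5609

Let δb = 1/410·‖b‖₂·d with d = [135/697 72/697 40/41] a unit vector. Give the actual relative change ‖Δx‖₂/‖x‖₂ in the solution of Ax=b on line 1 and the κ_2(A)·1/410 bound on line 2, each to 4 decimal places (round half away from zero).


0.8550
0.8550

largest singular value 8, smallest 128/5609
κ_2(A) = 8 / (128/5609) = 350.5625
bound on ‖Δx‖/‖x‖: κ·ε = 350.5625·1/410 = 0.8550
solve Ax = b  →  x = [0.4919 0.1232 -0.2353]
2-norm of b is 4.4721; of x, 0.5590
δb = ε·‖b‖·d = [0.0021 0.0011 0.0106]; solving A·Δx = δb gives ‖Δx‖ = 0.4780
relative error = 0.8550
so the bound is sharp here: realised error equals the bound


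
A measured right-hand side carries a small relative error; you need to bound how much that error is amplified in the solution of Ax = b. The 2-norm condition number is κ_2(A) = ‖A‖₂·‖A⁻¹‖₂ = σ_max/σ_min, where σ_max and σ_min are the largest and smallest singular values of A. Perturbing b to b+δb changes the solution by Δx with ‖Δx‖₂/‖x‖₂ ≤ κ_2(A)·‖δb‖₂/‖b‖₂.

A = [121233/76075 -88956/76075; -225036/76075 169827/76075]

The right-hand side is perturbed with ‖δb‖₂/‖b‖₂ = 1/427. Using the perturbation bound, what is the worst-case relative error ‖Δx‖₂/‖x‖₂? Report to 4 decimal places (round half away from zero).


M = AᵀA = [45217053/4005125 -33911136/4005125; -33911136/4005125 25435557/4005125]. tr(M)=14130522/801025, det(M)=194481/20025625
char-poly roots: 441/25 and 441/801025
σ_max=√(441/25)=(21/5), σ_min=√(441/801025)=(21/895) → κ = 179.0000
perturbation bound = 179.0000·1/427 = 0.4192

0.4192


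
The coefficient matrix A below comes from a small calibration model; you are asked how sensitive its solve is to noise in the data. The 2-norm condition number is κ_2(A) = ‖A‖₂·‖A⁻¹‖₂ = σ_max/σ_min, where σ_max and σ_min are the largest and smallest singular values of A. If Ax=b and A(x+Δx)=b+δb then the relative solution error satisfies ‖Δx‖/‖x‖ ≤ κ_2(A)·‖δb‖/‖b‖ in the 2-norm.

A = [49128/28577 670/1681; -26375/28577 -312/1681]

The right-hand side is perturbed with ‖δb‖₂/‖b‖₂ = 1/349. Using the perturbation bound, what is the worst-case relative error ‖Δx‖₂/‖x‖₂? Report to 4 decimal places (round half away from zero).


AᵀA = [10758481/2825761 2420280/2825761; 2420280/2825761 546244/2825761]; tr = 6725/1681, det = 4/1681
eigenvalues of AᵀA: λ = (tr ± √(tr²−4·det))/2 = 4, 1/1681
σ_max=√4=2, σ_min=√(1/1681)=(1/41) → κ = 82.0000
κ_2(A)·‖δb‖/‖b‖ = 0.2350

0.2350


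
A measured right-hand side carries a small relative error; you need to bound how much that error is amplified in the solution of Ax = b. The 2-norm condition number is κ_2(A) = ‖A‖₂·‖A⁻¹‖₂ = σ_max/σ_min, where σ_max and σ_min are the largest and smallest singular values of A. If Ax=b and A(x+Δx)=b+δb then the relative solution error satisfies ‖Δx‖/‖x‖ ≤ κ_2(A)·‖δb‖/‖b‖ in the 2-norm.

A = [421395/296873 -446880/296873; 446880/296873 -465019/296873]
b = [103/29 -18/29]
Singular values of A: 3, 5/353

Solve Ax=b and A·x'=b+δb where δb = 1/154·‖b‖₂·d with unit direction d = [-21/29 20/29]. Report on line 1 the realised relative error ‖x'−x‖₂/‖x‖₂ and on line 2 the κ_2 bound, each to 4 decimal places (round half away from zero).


σ_max = 3, σ_min = 5/353
condition number: 3 ÷ (5/353) = 211.8000
bound on ‖Δx‖/‖x‖: κ·ε = 211.8000·1/154 = 1.3753
solve Ax = b  →  x = [-152.9126 -146.5517]
2-norm of b is 3.6056; of x, 211.8010
Δx = A⁻¹·δb where δb = 1/154·3.6056·d; ‖Δx‖ = 1.6529
relative error = 0.0078
realised/bound (from unrounded values) ≈ 0.0057

0.0078
1.3753


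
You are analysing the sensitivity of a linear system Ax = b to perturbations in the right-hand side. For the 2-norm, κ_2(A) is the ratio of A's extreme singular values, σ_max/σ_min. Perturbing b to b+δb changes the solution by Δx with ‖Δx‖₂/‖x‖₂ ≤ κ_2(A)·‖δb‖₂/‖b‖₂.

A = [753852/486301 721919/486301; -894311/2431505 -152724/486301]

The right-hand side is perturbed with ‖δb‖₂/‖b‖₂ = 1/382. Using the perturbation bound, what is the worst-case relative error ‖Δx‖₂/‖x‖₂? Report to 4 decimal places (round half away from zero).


AᵀA = [8927491441/3517083025 1699989984/703416605; 1699989984/703416605 323909377/140683321]; tr = 20244026/4182025, det = 14641/4182025
λ_max, λ_min = (20244026/4182025 ± √409575672576576/17489333100625)/2 = 121/25, 121/167281
κ_2(A) = √(λ_max/λ_min) = √((121/25) / (121/167281)) = 81.8000
bound on ‖Δx‖/‖x‖: κ·ε = 81.8000·1/382 = 0.2141

0.2141
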